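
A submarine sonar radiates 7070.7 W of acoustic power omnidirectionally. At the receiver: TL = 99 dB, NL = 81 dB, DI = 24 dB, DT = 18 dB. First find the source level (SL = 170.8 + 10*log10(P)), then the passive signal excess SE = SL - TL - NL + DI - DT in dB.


Step 1: SL = 170.8 + 10*log10(7070.7) = 209.29 dB
Step 2: SE = SL - TL - NL + DI - DT = 209.29 - 99 - 81 + 24 - 18 = 35.29

35.29 dB


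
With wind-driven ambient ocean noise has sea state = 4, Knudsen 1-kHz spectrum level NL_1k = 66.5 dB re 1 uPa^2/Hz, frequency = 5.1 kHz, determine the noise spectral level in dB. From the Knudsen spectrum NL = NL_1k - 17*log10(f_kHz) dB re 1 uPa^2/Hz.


54.47 dB


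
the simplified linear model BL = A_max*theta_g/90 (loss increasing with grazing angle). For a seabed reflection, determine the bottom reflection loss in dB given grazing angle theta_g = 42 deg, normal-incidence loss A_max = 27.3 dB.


BL = A_max * theta_g / 90 = 27.3 * 42 / 90 = 12.74

12.74 dB


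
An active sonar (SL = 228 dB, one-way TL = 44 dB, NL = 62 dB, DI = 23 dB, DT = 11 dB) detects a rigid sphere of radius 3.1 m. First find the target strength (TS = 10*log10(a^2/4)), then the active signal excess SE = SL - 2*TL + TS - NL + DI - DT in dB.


Step 1: TS = 10*log10(3.1^2/4) = 3.81 dB
Step 2: SE = SL - 2*TL + TS - NL + DI - DT = 228 - 2*44 + (3.81) - 62 + 23 - 11 = 93.81

93.81 dB


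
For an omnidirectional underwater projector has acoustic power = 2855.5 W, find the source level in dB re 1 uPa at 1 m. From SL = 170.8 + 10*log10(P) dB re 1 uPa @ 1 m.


SL = 170.8 + 10*log10(2855.5) = 170.8 + 34.56 = 205.36

205.36 dB


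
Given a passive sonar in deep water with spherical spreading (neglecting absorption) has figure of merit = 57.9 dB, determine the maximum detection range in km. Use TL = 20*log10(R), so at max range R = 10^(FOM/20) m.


At max range FOM = TL, so 20*log10(R) = 57.9
R = 10^(57.9/20) = 785.24 m = 0.79 km

0.79 km


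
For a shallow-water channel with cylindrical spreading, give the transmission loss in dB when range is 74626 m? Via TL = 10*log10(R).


TL = 10*log10(74626) = 48.73

48.73 dB


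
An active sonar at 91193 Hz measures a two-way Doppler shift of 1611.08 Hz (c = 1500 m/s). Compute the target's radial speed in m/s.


From fd = 2*f*v/c, v = c*fd/(2*f) = 1500 * 1611.08 / (2*91193) = 13.25

13.25 m/s


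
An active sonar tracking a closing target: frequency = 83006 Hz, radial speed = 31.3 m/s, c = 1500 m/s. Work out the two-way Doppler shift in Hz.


fd = 2*f*v/c = 2 * 83006 * 31.3 / 1500 = 3464.12

3464.12 Hz


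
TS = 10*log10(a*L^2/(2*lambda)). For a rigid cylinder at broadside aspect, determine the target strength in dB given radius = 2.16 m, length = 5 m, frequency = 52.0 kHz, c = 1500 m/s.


29.71 dB


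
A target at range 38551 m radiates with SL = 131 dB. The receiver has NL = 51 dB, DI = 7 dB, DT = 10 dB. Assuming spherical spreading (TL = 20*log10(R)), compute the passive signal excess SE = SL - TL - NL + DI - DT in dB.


Step 1: TL = 20*log10(38551) = 91.72 dB
Step 2: SE = 131 - 91.72 - 51 + 7 - 10 = -14.72

-14.72 dB


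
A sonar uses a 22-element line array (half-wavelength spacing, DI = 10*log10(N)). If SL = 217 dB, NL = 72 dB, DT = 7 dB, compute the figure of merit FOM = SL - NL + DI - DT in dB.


Step 1: DI = 10*log10(22) = 13.42 dB
Step 2: FOM = SL - NL + DI - DT = 217 - 72 + 13.42 - 7 = 151.42

151.42 dB


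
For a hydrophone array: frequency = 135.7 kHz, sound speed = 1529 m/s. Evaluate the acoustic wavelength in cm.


lambda = c/f = 1529 / 135700 = 0.0113 m = 1.13 cm

1.13 cm


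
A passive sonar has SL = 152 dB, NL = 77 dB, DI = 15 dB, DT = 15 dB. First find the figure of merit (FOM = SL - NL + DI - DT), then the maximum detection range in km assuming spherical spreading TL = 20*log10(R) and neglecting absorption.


Step 1: FOM = SL - NL + DI - DT = 152 - 77 + 15 - 15 = 75 dB
Step 2: at max range FOM = TL = 20*log10(R), so R = 10^(75/20) = 5623.41 m = 5.62 km

5.62 km


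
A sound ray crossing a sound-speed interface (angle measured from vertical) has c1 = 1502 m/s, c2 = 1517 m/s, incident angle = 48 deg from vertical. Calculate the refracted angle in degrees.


sin(theta2) = (c2/c1)*sin(theta1) = (1517/1502)*sin(48 deg) = 0.75057
theta2 = arcsin(0.75057) = 48.64

48.64 deg


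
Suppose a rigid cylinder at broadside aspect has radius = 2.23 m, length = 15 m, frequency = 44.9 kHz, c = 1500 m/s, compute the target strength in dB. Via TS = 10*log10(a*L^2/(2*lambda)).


38.76 dB


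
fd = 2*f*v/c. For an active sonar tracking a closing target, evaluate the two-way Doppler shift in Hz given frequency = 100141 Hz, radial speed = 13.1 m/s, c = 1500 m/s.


1749.13 Hz


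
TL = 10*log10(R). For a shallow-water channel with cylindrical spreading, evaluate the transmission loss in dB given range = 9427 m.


TL = 10*log10(9427) = 39.74

39.74 dB


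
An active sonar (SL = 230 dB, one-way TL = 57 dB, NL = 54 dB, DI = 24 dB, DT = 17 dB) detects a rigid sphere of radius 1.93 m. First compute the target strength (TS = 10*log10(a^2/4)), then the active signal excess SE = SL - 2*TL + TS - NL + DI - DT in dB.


Step 1: TS = 10*log10(1.93^2/4) = -0.31 dB
Step 2: SE = SL - 2*TL + TS - NL + DI - DT = 230 - 2*57 + (-0.31) - 54 + 24 - 17 = 68.69

68.69 dB


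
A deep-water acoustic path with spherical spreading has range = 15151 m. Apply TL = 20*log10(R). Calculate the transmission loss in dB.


TL = 20*log10(15151) = 83.61

83.61 dB


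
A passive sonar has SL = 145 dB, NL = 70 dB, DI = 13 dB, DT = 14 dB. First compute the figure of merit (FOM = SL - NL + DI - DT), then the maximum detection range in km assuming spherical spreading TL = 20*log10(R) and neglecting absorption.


Step 1: FOM = SL - NL + DI - DT = 145 - 70 + 13 - 14 = 74 dB
Step 2: at max range FOM = TL = 20*log10(R), so R = 10^(74/20) = 5011.87 m = 5.01 km

5.01 km


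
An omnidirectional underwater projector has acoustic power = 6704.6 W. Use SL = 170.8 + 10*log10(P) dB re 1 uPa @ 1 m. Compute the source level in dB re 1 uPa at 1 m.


SL = 170.8 + 10*log10(6704.6) = 170.8 + 38.26 = 209.06

209.06 dB


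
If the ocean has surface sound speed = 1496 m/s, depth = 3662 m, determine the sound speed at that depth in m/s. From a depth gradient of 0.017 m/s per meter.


1558.254 m/s


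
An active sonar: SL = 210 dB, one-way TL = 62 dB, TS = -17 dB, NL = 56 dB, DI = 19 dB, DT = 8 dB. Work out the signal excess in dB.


SE = SL - 2*TL + TS - NL + DI - DT = 210 - 2*62 + (-17) - 56 + 19 - 8 = 24

24 dB


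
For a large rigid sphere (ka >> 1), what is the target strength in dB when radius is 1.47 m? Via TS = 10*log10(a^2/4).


-2.67 dB


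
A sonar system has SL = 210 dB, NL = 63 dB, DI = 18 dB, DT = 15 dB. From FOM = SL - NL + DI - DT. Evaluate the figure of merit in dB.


FOM = SL - NL + DI - DT = 210 - 63 + 18 - 15 = 150

150 dB


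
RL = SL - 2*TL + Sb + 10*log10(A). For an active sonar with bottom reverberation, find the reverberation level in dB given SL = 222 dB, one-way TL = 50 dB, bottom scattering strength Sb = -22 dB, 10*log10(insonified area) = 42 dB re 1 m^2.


142 dB


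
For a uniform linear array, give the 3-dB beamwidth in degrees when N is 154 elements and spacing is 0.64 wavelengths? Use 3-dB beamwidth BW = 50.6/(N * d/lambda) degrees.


BW = 50.6 / (154 * 0.64) = 50.6 / 98.56 = 0.51

0.51 deg


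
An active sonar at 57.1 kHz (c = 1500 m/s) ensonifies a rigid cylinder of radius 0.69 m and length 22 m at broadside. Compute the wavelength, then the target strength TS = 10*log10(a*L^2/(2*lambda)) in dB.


Step 1: lambda = c/f = 1500/57100 = 0.02627 m
Step 2: TS = 10*log10(a*L^2/(2*lambda)) = 10*log10(0.69*22^2/(2*0.02627)) = 38.03

38.03 dB


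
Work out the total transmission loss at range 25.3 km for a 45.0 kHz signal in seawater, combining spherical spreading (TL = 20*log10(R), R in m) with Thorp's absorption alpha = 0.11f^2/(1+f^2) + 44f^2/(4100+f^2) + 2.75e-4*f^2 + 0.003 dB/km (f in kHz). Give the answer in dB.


Step 1 (Thorp): alpha = 0.11*2025.0/(1+2025.0) + 44*2025.0/(4100+2025.0) + 2.75e-4*2025.0 + 0.003 = 15.2168 dB/km
Step 2: TL_spread = 20*log10(25300) = 88.06 dB
Step 3: TL_abs = alpha*R = 15.2168 * 25.3 = 384.99 dB
Step 4: TL_total = 88.06 + 384.99 = 473.05

473.05 dB


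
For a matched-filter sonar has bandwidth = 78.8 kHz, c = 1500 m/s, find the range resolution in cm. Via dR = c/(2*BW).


dR = c/(2*BW) = 1500 / (2 * 78.8e3) = 0.0095 m = 0.95 cm

0.95 cm


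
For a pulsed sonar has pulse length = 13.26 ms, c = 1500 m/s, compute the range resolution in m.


9.945 m


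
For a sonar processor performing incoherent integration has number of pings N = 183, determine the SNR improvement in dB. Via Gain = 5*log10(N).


Gain = 5*log10(183) = 11.31

11.31 dB


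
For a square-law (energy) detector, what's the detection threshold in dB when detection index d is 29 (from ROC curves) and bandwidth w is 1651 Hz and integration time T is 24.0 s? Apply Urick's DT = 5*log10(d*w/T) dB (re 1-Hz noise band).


DT = 5*log10(d*w/T) = 5*log10(29 * 1651 / 24.0) = 5*log10(1994.96) = 16.5

16.5 dB


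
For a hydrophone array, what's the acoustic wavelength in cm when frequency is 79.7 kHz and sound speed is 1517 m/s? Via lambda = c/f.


lambda = c/f = 1517 / 79700 = 0.019 m = 1.9 cm

1.9 cm


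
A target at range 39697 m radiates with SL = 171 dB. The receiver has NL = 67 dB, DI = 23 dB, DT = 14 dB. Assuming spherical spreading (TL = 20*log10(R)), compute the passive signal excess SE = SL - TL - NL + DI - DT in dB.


Step 1: TL = 20*log10(39697) = 91.98 dB
Step 2: SE = 171 - 91.98 - 67 + 23 - 14 = 21.02

21.02 dB


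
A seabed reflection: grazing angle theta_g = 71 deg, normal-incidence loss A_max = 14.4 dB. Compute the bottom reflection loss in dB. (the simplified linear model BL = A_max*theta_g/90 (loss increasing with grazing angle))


BL = A_max * theta_g / 90 = 14.4 * 71 / 90 = 11.36

11.36 dB


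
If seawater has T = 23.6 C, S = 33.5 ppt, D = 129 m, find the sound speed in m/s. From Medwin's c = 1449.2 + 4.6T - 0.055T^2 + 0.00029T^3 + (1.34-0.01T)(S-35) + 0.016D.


1531.35 m/s


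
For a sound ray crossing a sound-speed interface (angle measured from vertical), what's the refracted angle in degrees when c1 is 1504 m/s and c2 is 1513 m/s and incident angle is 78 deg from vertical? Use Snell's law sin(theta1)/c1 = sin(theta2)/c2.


sin(theta2) = (c2/c1)*sin(theta1) = (1513/1504)*sin(78 deg) = 0.984
theta2 = arcsin(0.984) = 79.74

79.74 deg


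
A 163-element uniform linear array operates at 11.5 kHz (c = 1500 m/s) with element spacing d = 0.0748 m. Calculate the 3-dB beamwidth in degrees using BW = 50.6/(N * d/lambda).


Step 1: lambda = 1500/11500 = 0.13043 m
Step 2: d/lambda = 0.0748/0.13043 = 0.5735
Step 3: BW = 50.6/(N * d/lambda) = 50.6/(163 * 0.5735) = 0.54

0.54 deg


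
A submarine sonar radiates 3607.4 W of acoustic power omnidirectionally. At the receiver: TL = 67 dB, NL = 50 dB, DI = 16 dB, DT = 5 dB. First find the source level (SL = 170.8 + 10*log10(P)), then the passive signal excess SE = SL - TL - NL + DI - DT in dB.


Step 1: SL = 170.8 + 10*log10(3607.4) = 206.37 dB
Step 2: SE = SL - TL - NL + DI - DT = 206.37 - 67 - 50 + 16 - 5 = 100.37

100.37 dB


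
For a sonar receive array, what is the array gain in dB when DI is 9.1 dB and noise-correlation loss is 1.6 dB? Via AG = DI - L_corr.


AG = DI - L_corr = 9.1 - 1.6 = 7.5

7.5 dB


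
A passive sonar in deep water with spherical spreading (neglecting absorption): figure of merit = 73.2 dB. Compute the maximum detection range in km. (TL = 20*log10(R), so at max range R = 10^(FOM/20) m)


At max range FOM = TL, so 20*log10(R) = 73.2
R = 10^(73.2/20) = 4570.88 m = 4.57 km

4.57 km


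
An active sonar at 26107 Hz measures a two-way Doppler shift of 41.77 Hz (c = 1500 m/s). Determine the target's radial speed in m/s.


From fd = 2*f*v/c, v = c*fd/(2*f) = 1500 * 41.77 / (2*26107) = 1.2

1.2 m/s


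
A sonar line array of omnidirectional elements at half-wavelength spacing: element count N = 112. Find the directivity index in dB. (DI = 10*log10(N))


DI = 10*log10(112) = 20.49

20.49 dB


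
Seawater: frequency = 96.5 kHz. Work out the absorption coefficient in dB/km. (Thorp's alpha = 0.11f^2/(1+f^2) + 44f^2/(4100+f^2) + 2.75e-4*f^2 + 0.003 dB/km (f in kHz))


33.223 dB/km


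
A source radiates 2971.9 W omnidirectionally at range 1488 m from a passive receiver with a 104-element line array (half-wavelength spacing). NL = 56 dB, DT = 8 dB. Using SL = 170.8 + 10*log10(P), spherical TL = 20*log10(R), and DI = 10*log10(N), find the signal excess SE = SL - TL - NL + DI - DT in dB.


98.25 dB


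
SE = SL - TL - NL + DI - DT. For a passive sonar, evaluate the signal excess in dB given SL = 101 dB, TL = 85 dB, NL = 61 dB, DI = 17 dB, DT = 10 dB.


SE = SL - TL - NL + DI - DT = 101 - 85 - 61 + 17 - 10 = -38

-38 dB


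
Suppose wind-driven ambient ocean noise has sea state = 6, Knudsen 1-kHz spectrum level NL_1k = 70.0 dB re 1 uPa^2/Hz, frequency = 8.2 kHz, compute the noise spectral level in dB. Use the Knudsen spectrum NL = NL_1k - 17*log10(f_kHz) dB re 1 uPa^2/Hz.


NL = NL_1k - 17*log10(f_kHz) = 70.0 - 17*log10(8.2) = 70.0 - (15.53) = 54.47

54.47 dB


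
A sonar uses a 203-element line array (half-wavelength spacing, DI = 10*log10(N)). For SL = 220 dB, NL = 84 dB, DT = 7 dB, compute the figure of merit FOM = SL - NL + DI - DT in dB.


152.07 dB


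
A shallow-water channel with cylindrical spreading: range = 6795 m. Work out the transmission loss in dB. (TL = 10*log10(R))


TL = 10*log10(6795) = 38.32

38.32 dB


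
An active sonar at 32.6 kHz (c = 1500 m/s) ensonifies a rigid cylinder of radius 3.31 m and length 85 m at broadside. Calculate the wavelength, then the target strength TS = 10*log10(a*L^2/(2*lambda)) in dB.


Step 1: lambda = c/f = 1500/32600 = 0.04601 m
Step 2: TS = 10*log10(a*L^2/(2*lambda)) = 10*log10(3.31*85^2/(2*0.04601)) = 54.15

54.15 dB


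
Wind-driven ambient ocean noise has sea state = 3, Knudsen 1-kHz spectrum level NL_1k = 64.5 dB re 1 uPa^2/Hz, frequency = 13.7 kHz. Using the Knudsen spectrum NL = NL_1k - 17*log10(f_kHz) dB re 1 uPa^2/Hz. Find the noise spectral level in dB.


45.18 dB


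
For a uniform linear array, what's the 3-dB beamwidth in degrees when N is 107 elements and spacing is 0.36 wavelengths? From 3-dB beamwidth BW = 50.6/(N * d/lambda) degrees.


1.31 deg


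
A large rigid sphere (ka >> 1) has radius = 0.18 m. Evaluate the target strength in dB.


TS = 10*log10(0.18^2 / 4) = 10*log10(0.0081) = -20.92

-20.92 dB


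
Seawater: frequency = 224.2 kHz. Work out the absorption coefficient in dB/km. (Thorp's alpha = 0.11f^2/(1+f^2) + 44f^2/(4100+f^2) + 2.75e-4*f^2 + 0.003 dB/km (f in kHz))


f^2 = 50265.64
alpha = 0.11*50265.64/(1+50265.64) + 44*50265.64/(4100+50265.64) + 2.75e-4*50265.64 + 0.003 = 54.618

54.618 dB/km


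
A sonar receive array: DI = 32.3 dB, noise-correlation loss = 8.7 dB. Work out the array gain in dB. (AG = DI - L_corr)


AG = DI - L_corr = 32.3 - 8.7 = 23.6

23.6 dB


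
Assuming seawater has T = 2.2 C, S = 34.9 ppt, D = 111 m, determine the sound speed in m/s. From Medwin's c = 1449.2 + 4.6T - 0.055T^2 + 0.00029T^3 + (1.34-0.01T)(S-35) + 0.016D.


c = 1449.2 + 4.6*2.2 - 0.055*2.2^2 + 0.00029*2.2^3 + (1.34 - 0.01*2.2)*(34.9 - 35) + 0.016*111 = 1460.7

1460.7 m/s


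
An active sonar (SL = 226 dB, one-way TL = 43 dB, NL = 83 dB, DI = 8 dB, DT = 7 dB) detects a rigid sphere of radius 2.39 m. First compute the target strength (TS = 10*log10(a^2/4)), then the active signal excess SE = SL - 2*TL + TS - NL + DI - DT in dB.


Step 1: TS = 10*log10(2.39^2/4) = 1.55 dB
Step 2: SE = SL - 2*TL + TS - NL + DI - DT = 226 - 2*43 + (1.55) - 83 + 8 - 7 = 59.55

59.55 dB


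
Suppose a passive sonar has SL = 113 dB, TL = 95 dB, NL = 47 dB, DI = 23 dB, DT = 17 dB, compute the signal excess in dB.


SE = SL - TL - NL + DI - DT = 113 - 95 - 47 + 23 - 17 = -23

-23 dB


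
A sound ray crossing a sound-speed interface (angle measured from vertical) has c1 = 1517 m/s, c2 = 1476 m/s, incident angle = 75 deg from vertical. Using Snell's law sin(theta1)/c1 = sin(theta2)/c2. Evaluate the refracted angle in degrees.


sin(theta2) = (c2/c1)*sin(theta1) = (1476/1517)*sin(75 deg) = 0.93982
theta2 = arcsin(0.93982) = 70.02

70.02 deg


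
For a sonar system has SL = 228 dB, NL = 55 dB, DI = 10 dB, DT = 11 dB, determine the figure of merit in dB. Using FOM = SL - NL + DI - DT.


172 dB


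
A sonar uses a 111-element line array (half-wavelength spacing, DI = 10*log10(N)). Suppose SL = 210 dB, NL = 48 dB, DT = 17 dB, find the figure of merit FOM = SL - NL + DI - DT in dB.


Step 1: DI = 10*log10(111) = 20.45 dB
Step 2: FOM = SL - NL + DI - DT = 210 - 48 + 20.45 - 17 = 165.45

165.45 dB


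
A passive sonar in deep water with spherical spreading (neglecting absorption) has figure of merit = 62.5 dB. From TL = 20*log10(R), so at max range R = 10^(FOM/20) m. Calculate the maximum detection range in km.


At max range FOM = TL, so 20*log10(R) = 62.5
R = 10^(62.5/20) = 1333.52 m = 1.33 km

1.33 km


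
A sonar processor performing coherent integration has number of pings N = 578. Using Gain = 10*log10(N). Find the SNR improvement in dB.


Gain = 10*log10(578) = 27.62

27.62 dB


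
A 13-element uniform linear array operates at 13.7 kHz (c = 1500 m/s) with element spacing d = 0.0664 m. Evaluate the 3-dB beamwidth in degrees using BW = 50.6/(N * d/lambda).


6.42 deg


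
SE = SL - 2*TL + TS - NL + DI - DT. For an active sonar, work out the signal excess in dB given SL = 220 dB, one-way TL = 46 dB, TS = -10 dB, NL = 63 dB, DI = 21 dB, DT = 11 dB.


SE = SL - 2*TL + TS - NL + DI - DT = 220 - 2*46 + (-10) - 63 + 21 - 11 = 65

65 dB


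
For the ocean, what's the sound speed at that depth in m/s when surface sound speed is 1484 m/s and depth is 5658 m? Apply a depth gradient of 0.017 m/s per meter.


1580.186 m/s


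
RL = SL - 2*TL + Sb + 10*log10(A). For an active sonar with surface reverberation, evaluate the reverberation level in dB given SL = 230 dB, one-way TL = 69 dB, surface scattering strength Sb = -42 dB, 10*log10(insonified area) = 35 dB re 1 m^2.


85 dB


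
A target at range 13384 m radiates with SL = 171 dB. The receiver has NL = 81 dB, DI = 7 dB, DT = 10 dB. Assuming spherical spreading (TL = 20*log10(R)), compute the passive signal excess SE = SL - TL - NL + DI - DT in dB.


Step 1: TL = 20*log10(13384) = 82.53 dB
Step 2: SE = 171 - 82.53 - 81 + 7 - 10 = 4.47

4.47 dB


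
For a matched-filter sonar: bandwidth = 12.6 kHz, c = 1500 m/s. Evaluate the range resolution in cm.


dR = c/(2*BW) = 1500 / (2 * 12.6e3) = 0.0595 m = 5.95 cm

5.95 cm


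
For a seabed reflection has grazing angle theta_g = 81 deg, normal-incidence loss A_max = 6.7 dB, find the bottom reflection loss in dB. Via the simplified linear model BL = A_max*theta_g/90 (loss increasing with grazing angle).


BL = A_max * theta_g / 90 = 6.7 * 81 / 90 = 6.03

6.03 dB


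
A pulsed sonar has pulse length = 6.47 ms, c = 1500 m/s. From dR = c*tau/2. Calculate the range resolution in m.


dR = c*tau/2 = 1500 * 6.47e-3 / 2 = 4.8525

4.8525 m


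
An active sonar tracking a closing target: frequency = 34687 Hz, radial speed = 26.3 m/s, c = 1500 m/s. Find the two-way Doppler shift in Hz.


1216.36 Hz


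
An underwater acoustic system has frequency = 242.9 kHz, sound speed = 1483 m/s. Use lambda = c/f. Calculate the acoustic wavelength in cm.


lambda = c/f = 1483 / 242900 = 0.0061 m = 0.61 cm

0.61 cm


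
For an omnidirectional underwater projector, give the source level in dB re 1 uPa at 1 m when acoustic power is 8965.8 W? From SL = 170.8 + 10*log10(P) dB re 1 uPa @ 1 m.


SL = 170.8 + 10*log10(8965.8) = 170.8 + 39.53 = 210.33

210.33 dB


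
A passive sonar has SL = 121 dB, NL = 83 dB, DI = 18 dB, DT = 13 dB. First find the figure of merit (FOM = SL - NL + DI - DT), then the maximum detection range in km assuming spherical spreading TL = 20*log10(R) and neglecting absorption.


Step 1: FOM = SL - NL + DI - DT = 121 - 83 + 18 - 13 = 43 dB
Step 2: at max range FOM = TL = 20*log10(R), so R = 10^(43/20) = 141.25 m = 0.14 km

0.14 km


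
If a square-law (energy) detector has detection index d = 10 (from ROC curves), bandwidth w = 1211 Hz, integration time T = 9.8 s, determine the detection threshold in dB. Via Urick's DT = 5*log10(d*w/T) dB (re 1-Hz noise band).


15.46 dB


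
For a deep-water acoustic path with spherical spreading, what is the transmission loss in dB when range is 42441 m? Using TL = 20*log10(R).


TL = 20*log10(42441) = 92.56

92.56 dB


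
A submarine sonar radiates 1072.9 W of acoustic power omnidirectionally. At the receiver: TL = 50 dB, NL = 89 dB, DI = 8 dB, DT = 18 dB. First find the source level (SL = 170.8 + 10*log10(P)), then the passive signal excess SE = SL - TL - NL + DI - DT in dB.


Step 1: SL = 170.8 + 10*log10(1072.9) = 201.11 dB
Step 2: SE = SL - TL - NL + DI - DT = 201.11 - 50 - 89 + 8 - 18 = 52.11

52.11 dB


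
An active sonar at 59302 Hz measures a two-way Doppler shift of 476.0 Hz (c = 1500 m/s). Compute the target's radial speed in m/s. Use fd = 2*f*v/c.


6.02 m/s


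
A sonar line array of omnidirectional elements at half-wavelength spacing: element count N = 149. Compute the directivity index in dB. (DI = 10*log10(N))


DI = 10*log10(149) = 21.73

21.73 dB


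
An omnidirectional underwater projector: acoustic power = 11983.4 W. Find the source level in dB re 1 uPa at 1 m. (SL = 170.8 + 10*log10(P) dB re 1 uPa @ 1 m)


211.59 dB


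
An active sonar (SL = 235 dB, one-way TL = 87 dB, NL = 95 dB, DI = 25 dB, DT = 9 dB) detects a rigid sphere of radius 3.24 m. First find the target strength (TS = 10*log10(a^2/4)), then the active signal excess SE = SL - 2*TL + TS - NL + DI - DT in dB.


Step 1: TS = 10*log10(3.24^2/4) = 4.19 dB
Step 2: SE = SL - 2*TL + TS - NL + DI - DT = 235 - 2*87 + (4.19) - 95 + 25 - 9 = -13.81

-13.81 dB


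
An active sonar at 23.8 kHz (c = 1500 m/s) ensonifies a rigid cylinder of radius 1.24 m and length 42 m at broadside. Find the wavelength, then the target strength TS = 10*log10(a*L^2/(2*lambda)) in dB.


Step 1: lambda = c/f = 1500/23800 = 0.06303 m
Step 2: TS = 10*log10(a*L^2/(2*lambda)) = 10*log10(1.24*42^2/(2*0.06303)) = 42.39

42.39 dB


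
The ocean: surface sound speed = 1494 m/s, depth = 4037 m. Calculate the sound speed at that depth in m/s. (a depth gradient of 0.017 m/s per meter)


c = 1494 + 0.017 * 4037 = 1562.629

1562.629 m/s


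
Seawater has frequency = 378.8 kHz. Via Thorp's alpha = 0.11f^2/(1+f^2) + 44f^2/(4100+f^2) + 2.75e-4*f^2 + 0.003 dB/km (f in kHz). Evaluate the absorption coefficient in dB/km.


f^2 = 143489.44
alpha = 0.11*143489.44/(1+143489.44) + 44*143489.44/(4100+143489.44) + 2.75e-4*143489.44 + 0.003 = 82.35

82.35 dB/km


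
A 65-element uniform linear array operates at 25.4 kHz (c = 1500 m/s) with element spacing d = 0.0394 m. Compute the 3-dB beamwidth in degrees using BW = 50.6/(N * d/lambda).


Step 1: lambda = 1500/25400 = 0.05906 m
Step 2: d/lambda = 0.0394/0.05906 = 0.6671
Step 3: BW = 50.6/(N * d/lambda) = 50.6/(65 * 0.6671) = 1.17

1.17 deg


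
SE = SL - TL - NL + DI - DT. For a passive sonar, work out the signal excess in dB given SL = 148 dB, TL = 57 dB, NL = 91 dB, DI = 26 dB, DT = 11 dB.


15 dB


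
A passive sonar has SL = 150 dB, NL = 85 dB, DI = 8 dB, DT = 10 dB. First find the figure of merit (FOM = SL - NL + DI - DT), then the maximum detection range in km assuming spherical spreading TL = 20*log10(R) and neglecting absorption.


Step 1: FOM = SL - NL + DI - DT = 150 - 85 + 8 - 10 = 63 dB
Step 2: at max range FOM = TL = 20*log10(R), so R = 10^(63/20) = 1412.54 m = 1.41 km

1.41 km


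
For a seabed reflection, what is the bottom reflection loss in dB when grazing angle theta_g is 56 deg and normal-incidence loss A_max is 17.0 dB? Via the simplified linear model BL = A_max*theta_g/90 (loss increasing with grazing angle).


BL = A_max * theta_g / 90 = 17.0 * 56 / 90 = 10.58

10.58 dB


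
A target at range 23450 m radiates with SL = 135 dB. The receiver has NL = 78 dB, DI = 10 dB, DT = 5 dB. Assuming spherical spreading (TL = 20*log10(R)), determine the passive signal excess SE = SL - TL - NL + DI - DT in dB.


-25.4 dB


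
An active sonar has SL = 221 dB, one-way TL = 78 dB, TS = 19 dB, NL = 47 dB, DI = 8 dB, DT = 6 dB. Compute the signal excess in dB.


SE = SL - 2*TL + TS - NL + DI - DT = 221 - 2*78 + (19) - 47 + 8 - 6 = 39

39 dB


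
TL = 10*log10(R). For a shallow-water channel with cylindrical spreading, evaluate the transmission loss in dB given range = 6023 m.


TL = 10*log10(6023) = 37.8

37.8 dB


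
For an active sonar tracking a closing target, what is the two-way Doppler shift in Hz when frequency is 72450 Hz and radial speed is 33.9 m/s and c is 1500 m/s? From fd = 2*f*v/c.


fd = 2*f*v/c = 2 * 72450 * 33.9 / 1500 = 3274.74

3274.74 Hz


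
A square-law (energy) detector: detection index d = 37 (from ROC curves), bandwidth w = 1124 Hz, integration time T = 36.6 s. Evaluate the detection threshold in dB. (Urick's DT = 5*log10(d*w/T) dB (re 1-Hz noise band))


DT = 5*log10(d*w/T) = 5*log10(37 * 1124 / 36.6) = 5*log10(1136.28) = 15.28

15.28 dB


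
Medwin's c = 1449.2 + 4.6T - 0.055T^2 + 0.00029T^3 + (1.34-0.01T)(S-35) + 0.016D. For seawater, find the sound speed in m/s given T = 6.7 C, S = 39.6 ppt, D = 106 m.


1485.19 m/s


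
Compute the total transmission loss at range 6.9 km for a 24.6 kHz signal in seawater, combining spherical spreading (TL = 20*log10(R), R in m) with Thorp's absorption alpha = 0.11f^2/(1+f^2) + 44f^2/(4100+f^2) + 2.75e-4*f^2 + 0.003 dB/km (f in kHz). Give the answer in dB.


Step 1 (Thorp): alpha = 0.11*605.16/(1+605.16) + 44*605.16/(4100+605.16) + 2.75e-4*605.16 + 0.003 = 5.9384 dB/km
Step 2: TL_spread = 20*log10(6900) = 76.78 dB
Step 3: TL_abs = alpha*R = 5.9384 * 6.9 = 40.97 dB
Step 4: TL_total = 76.78 + 40.97 = 117.75

117.75 dB


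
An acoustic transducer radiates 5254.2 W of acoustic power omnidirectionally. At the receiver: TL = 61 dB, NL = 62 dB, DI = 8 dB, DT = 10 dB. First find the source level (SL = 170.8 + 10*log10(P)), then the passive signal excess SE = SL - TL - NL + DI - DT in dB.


Step 1: SL = 170.8 + 10*log10(5254.2) = 208.01 dB
Step 2: SE = SL - TL - NL + DI - DT = 208.01 - 61 - 62 + 8 - 10 = 83.01

83.01 dB


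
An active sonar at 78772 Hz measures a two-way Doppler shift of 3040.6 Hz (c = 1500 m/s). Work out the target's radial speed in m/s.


From fd = 2*f*v/c, v = c*fd/(2*f) = 1500 * 3040.6 / (2*78772) = 28.95

28.95 m/s


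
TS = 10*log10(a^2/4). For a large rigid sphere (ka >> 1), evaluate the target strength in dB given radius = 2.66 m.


TS = 10*log10(2.66^2 / 4) = 10*log10(1.7689) = 2.48

2.48 dB


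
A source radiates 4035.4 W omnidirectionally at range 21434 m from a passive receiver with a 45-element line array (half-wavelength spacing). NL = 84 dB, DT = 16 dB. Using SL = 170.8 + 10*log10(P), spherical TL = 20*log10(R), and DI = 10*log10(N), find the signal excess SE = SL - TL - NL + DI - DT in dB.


36.77 dB


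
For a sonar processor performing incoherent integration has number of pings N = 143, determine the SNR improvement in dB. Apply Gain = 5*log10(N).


10.78 dB


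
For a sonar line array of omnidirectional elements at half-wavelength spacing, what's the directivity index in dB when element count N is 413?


DI = 10*log10(413) = 26.16

26.16 dB


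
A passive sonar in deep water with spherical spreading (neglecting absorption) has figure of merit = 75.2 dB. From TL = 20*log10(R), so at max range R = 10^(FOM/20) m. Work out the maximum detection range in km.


At max range FOM = TL, so 20*log10(R) = 75.2
R = 10^(75.2/20) = 5754.4 m = 5.75 km

5.75 km


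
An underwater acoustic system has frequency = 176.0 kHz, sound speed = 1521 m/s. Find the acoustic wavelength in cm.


lambda = c/f = 1521 / 176000 = 0.0086 m = 0.86 cm

0.86 cm


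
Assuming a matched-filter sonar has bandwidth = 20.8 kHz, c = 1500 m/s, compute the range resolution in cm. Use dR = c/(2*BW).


dR = c/(2*BW) = 1500 / (2 * 20.8e3) = 0.0361 m = 3.61 cm

3.61 cm


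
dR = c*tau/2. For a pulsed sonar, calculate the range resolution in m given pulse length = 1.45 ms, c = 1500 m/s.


dR = c*tau/2 = 1500 * 1.45e-3 / 2 = 1.0875

1.0875 m


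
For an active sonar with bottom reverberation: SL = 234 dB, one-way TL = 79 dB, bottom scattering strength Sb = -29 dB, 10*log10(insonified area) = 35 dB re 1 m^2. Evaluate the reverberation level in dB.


RL = SL - 2*TL + Sb + 10*log10(A) = 234 - 2*79 + (-29) + 35 = 82

82 dB


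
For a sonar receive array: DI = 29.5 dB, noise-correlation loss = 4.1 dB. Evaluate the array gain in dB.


AG = DI - L_corr = 29.5 - 4.1 = 25.4

25.4 dB


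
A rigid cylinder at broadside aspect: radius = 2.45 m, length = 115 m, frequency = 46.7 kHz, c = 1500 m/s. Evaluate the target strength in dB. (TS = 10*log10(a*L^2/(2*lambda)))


lambda = 1500/46700 = 0.03212 m
TS = 10*log10(2.45*115^2/(2*0.03212)) = 57.03

57.03 dB


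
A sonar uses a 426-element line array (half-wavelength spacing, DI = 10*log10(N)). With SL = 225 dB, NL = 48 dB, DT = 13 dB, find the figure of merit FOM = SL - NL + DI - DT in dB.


190.29 dB


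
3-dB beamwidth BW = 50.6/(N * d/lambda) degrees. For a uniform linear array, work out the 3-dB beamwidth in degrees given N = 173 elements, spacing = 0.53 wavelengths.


BW = 50.6 / (173 * 0.53) = 50.6 / 91.69 = 0.55

0.55 deg


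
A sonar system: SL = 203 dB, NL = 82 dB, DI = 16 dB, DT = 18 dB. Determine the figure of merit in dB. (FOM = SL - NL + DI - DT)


FOM = SL - NL + DI - DT = 203 - 82 + 16 - 18 = 119

119 dB


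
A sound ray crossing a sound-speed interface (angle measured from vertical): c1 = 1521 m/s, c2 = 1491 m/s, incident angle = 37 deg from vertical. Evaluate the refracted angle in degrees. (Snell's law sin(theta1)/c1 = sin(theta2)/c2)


36.15 deg


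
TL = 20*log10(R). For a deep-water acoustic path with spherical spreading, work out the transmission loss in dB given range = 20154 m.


TL = 20*log10(20154) = 86.09

86.09 dB


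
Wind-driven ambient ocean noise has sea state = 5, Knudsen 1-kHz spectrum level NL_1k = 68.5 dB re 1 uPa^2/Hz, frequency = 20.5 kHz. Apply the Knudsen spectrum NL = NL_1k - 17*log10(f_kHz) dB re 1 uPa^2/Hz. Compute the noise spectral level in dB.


46.2 dB


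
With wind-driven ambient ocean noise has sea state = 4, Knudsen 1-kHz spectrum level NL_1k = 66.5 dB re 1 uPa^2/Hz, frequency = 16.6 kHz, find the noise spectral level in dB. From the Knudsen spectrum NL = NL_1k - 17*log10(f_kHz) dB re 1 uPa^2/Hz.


NL = NL_1k - 17*log10(f_kHz) = 66.5 - 17*log10(16.6) = 66.5 - (20.74) = 45.76

45.76 dB


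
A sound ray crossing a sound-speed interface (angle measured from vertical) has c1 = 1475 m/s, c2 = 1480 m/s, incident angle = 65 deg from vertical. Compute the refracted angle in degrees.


65.42 deg


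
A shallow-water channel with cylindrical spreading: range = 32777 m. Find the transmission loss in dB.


45.16 dB


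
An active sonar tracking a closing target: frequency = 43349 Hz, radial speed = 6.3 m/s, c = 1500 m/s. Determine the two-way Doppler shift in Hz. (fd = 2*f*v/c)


364.13 Hz


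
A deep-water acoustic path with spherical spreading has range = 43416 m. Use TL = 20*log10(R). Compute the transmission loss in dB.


92.75 dB


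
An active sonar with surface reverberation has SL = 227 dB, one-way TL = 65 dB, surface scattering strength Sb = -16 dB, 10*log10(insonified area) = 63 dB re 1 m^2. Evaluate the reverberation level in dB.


RL = SL - 2*TL + Sb + 10*log10(A) = 227 - 2*65 + (-16) + 63 = 144

144 dB


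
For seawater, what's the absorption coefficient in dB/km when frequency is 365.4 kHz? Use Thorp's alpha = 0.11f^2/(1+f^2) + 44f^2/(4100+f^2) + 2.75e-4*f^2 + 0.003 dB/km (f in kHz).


f^2 = 133517.16
alpha = 0.11*133517.16/(1+133517.16) + 44*133517.16/(4100+133517.16) + 2.75e-4*133517.16 + 0.003 = 79.519

79.519 dB/km


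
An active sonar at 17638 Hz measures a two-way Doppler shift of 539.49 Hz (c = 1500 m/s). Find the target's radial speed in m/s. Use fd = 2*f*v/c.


22.94 m/s


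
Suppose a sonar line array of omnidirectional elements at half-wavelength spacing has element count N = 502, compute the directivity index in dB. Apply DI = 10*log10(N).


DI = 10*log10(502) = 27.01

27.01 dB


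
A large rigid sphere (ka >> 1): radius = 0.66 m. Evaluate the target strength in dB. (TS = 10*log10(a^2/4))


-9.63 dB


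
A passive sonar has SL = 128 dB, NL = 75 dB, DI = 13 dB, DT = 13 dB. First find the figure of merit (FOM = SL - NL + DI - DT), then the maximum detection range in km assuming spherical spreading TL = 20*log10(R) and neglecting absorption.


Step 1: FOM = SL - NL + DI - DT = 128 - 75 + 13 - 13 = 53 dB
Step 2: at max range FOM = TL = 20*log10(R), so R = 10^(53/20) = 446.68 m = 0.45 km

0.45 km


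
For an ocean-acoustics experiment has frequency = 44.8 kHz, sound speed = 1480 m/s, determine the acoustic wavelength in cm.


3.3 cm


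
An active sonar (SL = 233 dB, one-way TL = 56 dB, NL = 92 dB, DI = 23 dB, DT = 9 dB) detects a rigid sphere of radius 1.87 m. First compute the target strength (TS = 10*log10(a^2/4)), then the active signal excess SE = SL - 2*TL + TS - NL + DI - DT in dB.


Step 1: TS = 10*log10(1.87^2/4) = -0.58 dB
Step 2: SE = SL - 2*TL + TS - NL + DI - DT = 233 - 2*56 + (-0.58) - 92 + 23 - 9 = 42.42

42.42 dB


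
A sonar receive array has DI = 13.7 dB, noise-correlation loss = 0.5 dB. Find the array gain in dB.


AG = DI - L_corr = 13.7 - 0.5 = 13.2

13.2 dB


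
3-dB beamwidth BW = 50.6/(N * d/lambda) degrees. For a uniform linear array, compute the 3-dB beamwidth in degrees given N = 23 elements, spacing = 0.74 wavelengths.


2.97 deg


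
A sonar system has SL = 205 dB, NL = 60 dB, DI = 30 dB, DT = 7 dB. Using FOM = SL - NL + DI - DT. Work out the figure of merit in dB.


FOM = SL - NL + DI - DT = 205 - 60 + 30 - 7 = 168

168 dB


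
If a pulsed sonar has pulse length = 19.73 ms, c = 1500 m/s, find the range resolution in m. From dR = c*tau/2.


14.7975 m


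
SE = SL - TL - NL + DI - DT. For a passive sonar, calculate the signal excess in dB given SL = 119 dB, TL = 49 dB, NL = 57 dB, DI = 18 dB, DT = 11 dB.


20 dB


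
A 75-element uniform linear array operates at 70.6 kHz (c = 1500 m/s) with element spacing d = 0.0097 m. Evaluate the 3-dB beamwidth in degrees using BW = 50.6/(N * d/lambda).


1.48 deg


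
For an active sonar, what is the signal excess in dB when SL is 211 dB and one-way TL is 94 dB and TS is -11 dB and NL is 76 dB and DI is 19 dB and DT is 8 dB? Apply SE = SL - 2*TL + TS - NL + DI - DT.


SE = SL - 2*TL + TS - NL + DI - DT = 211 - 2*94 + (-11) - 76 + 19 - 8 = -53

-53 dB


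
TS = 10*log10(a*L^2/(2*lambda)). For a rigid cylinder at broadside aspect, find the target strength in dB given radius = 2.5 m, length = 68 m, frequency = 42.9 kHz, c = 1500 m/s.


52.18 dB


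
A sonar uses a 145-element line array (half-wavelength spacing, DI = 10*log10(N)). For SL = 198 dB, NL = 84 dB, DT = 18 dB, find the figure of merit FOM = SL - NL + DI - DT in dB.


Step 1: DI = 10*log10(145) = 21.61 dB
Step 2: FOM = SL - NL + DI - DT = 198 - 84 + 21.61 - 18 = 117.61

117.61 dB


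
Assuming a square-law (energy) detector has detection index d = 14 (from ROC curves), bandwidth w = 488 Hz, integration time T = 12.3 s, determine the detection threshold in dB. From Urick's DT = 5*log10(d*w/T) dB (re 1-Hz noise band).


13.72 dB


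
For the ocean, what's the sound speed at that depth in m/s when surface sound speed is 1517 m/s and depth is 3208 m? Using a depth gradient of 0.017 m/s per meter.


c = 1517 + 0.017 * 3208 = 1571.536

1571.536 m/s


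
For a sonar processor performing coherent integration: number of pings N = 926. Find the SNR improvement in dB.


Gain = 10*log10(926) = 29.67

29.67 dB


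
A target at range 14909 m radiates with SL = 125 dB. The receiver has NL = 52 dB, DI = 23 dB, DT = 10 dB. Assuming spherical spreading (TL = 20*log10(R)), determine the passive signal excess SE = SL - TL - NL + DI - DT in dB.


Step 1: TL = 20*log10(14909) = 83.47 dB
Step 2: SE = 125 - 83.47 - 52 + 23 - 10 = 2.53

2.53 dB


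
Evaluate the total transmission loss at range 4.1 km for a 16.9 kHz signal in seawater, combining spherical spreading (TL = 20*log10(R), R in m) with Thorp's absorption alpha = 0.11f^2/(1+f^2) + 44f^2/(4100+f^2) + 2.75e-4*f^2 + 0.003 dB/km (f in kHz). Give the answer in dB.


Step 1 (Thorp): alpha = 0.11*285.61/(1+285.61) + 44*285.61/(4100+285.61) + 2.75e-4*285.61 + 0.003 = 3.0566 dB/km
Step 2: TL_spread = 20*log10(4100) = 72.26 dB
Step 3: TL_abs = alpha*R = 3.0566 * 4.1 = 12.53 dB
Step 4: TL_total = 72.26 + 12.53 = 84.79

84.79 dB


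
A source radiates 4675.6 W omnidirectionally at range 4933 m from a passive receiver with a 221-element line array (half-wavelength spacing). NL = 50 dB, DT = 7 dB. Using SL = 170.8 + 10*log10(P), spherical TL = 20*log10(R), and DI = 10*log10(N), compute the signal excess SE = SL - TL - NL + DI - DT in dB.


100.08 dB


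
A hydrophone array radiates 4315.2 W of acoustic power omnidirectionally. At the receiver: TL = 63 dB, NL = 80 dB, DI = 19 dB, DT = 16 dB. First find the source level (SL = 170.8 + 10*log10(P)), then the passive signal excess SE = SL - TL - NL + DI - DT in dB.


Step 1: SL = 170.8 + 10*log10(4315.2) = 207.15 dB
Step 2: SE = SL - TL - NL + DI - DT = 207.15 - 63 - 80 + 19 - 16 = 67.15

67.15 dB


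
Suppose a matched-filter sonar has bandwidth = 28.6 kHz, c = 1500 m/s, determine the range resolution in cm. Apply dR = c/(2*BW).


dR = c/(2*BW) = 1500 / (2 * 28.6e3) = 0.0262 m = 2.62 cm

2.62 cm


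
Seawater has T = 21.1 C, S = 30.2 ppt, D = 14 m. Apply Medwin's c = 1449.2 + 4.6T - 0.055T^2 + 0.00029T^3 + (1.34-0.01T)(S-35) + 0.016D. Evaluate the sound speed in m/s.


1519.3 m/s


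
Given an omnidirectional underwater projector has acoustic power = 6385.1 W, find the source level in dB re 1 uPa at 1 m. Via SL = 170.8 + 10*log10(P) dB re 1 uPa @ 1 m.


SL = 170.8 + 10*log10(6385.1) = 170.8 + 38.05 = 208.85

208.85 dB


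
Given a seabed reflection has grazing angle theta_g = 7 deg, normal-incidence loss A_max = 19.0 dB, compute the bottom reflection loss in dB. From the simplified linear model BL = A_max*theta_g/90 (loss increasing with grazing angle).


1.48 dB


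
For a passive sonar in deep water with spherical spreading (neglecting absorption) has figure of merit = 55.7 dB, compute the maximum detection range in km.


At max range FOM = TL, so 20*log10(R) = 55.7
R = 10^(55.7/20) = 609.54 m = 0.61 km

0.61 km


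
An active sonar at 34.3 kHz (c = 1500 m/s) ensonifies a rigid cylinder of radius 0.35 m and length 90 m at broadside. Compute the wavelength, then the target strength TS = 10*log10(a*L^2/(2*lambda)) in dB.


Step 1: lambda = c/f = 1500/34300 = 0.04373 m
Step 2: TS = 10*log10(a*L^2/(2*lambda)) = 10*log10(0.35*90^2/(2*0.04373)) = 45.11

45.11 dB


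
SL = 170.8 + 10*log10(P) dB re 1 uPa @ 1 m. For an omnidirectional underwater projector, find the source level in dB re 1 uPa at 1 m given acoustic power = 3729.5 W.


SL = 170.8 + 10*log10(3729.5) = 170.8 + 35.72 = 206.52

206.52 dB
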